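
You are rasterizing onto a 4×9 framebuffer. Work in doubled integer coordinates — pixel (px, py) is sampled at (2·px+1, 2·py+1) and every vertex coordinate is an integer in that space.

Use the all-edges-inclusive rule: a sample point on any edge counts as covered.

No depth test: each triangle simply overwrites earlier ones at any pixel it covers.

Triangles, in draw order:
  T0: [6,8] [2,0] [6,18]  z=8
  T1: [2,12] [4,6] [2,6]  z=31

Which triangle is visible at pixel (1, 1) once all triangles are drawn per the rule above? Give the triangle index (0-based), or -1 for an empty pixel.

T0:
  2·area = 40  (B↔C swapped to make it positive)
  edge (6, 8)→(6, 18): d=(0,10) inclusive
  edge (6, 18)→(2, 0): d=(-4,-18) inclusive
  edge (2, 0)→(6, 8): d=(4,8) inclusive
    (1,1)@(3, 3): e=[30,6,4] → █
    (2,1)@(5, 3): e=[10,42,-12] → ·
    (1,2)@(3, 5): e=[30,-2,12] → ·
    (2,3)@(5, 7): e=[10,26,4] → █
    (3,3)@(7, 7): e=[-10,62,-12] → ·
    (2,4)@(5, 9): e=[10,18,12] → █
    (3,4)@(7, 9): e=[-10,54,-4] → ·
    (2,5)@(5, 11): e=[10,10,20] → █
    (3,5)@(7, 11): e=[-10,46,4] → ·
    (2,6)@(5, 13): e=[10,2,28] → █
    (3,6)@(7, 13): e=[-10,38,12] → ·
    (2,7)@(5, 15): e=[10,-6,36] → ·
  covered (5 px):
    · · · ·
    · █ · ·
    · · · ·
    · · █ ·
    · · █ ·
    · · █ ·
    · · █ ·
    · · · ·
    · · · ·
T1:
  2·area = 12  (B↔C swapped to make it positive)
  edge (2, 12)→(2, 6): d=(0,-6) inclusive
  edge (2, 6)→(4, 6): d=(2,0) inclusive
  edge (4, 6)→(2, 12): d=(-2,6) inclusive
    (2,1)@(5, 3): e=[18,-6,0] → ·  [on edge]
    (1,3)@(3, 7): e=[6,2,4] → █
    (2,3)@(5, 7): e=[18,2,-8] → ·
    (1,4)@(3, 9): e=[6,6,0] → █  [on edge]
    (2,4)@(5, 9): e=[18,6,-12] → ·
    (1,5)@(3, 11): e=[6,10,-4] → ·
    (0,7)@(1, 15): e=[-6,18,0] → ·  [on edge]
  covered (2 px):
    · · · ·
    · · · ·
    · · · ·
    · █ · ·
    · █ · ·
    · · · ·
    · · · ·
    · · · ·
    · · · ·

Z-buffer (winner per pixel, '.' = empty):
  . . . .
  . 0 . .
  . . . .
  . 1 0 .
  . 1 0 .
  . . 0 .
  . . 0 .
  . . . .
  . . . .

Answer: 0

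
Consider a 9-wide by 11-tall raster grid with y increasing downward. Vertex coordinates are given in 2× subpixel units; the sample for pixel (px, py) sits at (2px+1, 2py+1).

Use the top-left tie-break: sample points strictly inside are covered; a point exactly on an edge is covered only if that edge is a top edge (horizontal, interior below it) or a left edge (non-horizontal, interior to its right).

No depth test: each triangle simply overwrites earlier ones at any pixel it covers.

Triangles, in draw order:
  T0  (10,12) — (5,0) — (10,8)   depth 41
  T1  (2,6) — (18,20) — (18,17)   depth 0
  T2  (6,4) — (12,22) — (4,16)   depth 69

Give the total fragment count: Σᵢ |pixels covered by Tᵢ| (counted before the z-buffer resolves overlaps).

T0:
  2·area = 20
  edge (10, 12)→(5, 0): d=(-5,-12) top-left  bias=+0
  edge (5, 0)→(10, 8): d=(5,8) right/bottom  bias=-1
  edge (10, 8)→(10, 12): d=(0,4) right/bottom  bias=-1
    (4,3)@(9, 7): e=[13,3,4] → #
    (5,3)@(11, 7): e=[37,-13,-4] → ·
    (4,4)@(9, 9): e=[3,13,4] → #
    (5,4)@(11, 9): e=[27,-3,-4] → ·
    (4,5)@(9, 11): e=[-7,23,4] → ·
  covered (2 px):
    · · · · · · · · ·
    · · · · · · · · ·
    · · · · · · · · ·
    · · · · # · · · ·
    · · · · # · · · ·
    · · · · · · · · ·
    · · · · · · · · ·
    · · · · · · · · ·
    · · · · · · · · ·
    · · · · · · · · ·
    · · · · · · · · ·
T1:
  2·area = 48  (B↔C swapped to make it positive)
  edge (2, 6)→(18, 17): d=(16,11) right/bottom  bias=-1
  edge (18, 17)→(18, 20): d=(0,3) right/bottom  bias=-1
  edge (18, 20)→(2, 6): d=(-16,-14) top-left  bias=+0
    (4,5)@(9, 11): e=[3,27,18] → #
    (5,5)@(11, 11): e=[-19,21,46] → ·
    (4,6)@(9, 13): e=[35,27,-14] → ·
    (5,6)@(11, 13): e=[13,21,14] → #
    (6,6)@(13, 13): e=[-9,15,42] → ·
    (5,7)@(11, 15): e=[45,21,-18] → ·
    (6,7)@(13, 15): e=[23,15,10] → #
    (7,7)@(15, 15): e=[1,9,38] → #
    (8,7)@(17, 15): e=[-21,3,66] → ·
    (6,8)@(13, 17): e=[55,15,-22] → ·
    (7,8)@(15, 17): e=[33,9,6] → #
    (8,8)@(17, 17): e=[11,3,34] → #
  covered (7 px):
    · · · · · · · · ·
    · · · · · · · · ·
    · · · · · · · · ·
    · · · · · · · · ·
    · · · · · · · · ·
    · · · · # · · · ·
    · · · · · # · · ·
    · · · · · · # # ·
    · · · · · · · # #
    · · · · · · · · #
    · · · · · · · · ·
T2:
  2·area = 108
  edge (6, 4)→(12, 22): d=(6,18) right/bottom  bias=-1
  edge (12, 22)→(4, 16): d=(-8,-6) top-left  bias=+0
  edge (4, 16)→(6, 4): d=(2,-12) top-left  bias=+0
    (2,0)@(5, 1): e=[0,126,-18] → ·  [on edge]
    (3,3)@(7, 7): e=[0,90,18] → ·  [on edge]
    (3,4)@(7, 9): e=[12,74,22] → #
    (4,4)@(9, 9): e=[-24,86,46] → ·
    (2,5)@(5, 11): e=[60,46,2] → #
    (4,5)@(9, 11): e=[-12,70,50] → ·
    (2,6)@(5, 13): e=[72,30,6] → #
    (4,6)@(9, 13): e=[0,54,54] → ·  [on edge]
    (2,7)@(5, 15): e=[84,14,10] → #
    (4,7)@(9, 15): e=[12,38,58] → #
    (5,7)@(11, 15): e=[-24,50,82] → ·
    (2,8)@(5, 17): e=[96,-2,14] → ·
    (5,9)@(11, 19): e=[0,18,90] → ·  [on edge]
  covered (12 px):
    · · · · · · · · ·
    · · · · · · · · ·
    · · · · · · · · ·
    · · · · · · · · ·
    · · · # · · · · ·
    · · # # · · · · ·
    · · # # · · · · ·
    · · # # # · · · ·
    · · · # # · · · ·
    · · · · # · · · ·
    · · · · · # · · ·

Result: 21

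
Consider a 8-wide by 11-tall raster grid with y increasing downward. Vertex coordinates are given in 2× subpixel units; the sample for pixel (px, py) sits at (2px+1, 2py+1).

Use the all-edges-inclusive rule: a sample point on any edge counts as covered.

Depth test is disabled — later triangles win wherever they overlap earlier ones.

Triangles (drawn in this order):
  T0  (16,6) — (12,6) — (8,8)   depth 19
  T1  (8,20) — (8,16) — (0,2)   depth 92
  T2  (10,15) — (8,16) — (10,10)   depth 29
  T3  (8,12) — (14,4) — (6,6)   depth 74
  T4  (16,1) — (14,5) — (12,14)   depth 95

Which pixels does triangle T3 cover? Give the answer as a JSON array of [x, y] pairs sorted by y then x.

T0:
  2·area = 8  (B↔C swapped to make it positive)
  edge (16, 6)→(8, 8): d=(-8,2) inclusive
  edge (8, 8)→(12, 6): d=(4,-2) inclusive
  edge (12, 6)→(16, 6): d=(4,0) inclusive
    (5,3)@(11, 7): e=[2,2,4] → X
    (6,3)@(13, 7): e=[-2,6,4] → .
    (5,4)@(11, 9): e=[-14,10,12] → .
  covered (1 px):
    . . . . . . . .
    . . . . . . . .
    . . . . . . . .
    . . . . . X . .
    . . . . . . . .
    . . . . . . . .
    . . . . . . . .
    . . . . . . . .
    . . . . . . . .
    . . . . . . . .
    . . . . . . . .
T1:
  2·area = 32  (B↔C swapped to make it positive)
  edge (8, 20)→(0, 2): d=(-8,-18) inclusive
  edge (0, 2)→(8, 16): d=(8,14) inclusive
  edge (8, 16)→(8, 20): d=(0,4) inclusive
    (2,5)@(5, 11): e=[18,2,12] → X
    (3,5)@(7, 11): e=[54,-26,4] → .
    (2,6)@(5, 13): e=[2,18,12] → X
    (3,6)@(7, 13): e=[38,-10,4] → .
    (2,7)@(5, 15): e=[-14,34,12] → .
    (3,7)@(7, 15): e=[22,6,4] → X
    (4,7)@(9, 15): e=[58,-22,-4] → .
    (3,8)@(7, 17): e=[6,22,4] → X
    (4,8)@(9, 17): e=[42,-6,-4] → .
    (3,9)@(7, 19): e=[-10,38,4] → .
  covered (4 px):
    . . . . . . . .
    . . . . . . . .
    . . . . . . . .
    . . . . . . . .
    . . . . . . . .
    . . X . . . . .
    . . X . . . . .
    . . . X . . . .
    . . . X . . . .
    . . . . . . . .
    . . . . . . . .
T2:
  2·area = 10
  edge (10, 15)→(8, 16): d=(-2,1) inclusive
  edge (8, 16)→(10, 10): d=(2,-6) inclusive
  edge (10, 10)→(10, 15): d=(0,5) inclusive
    (6,0)@(13, 1): e=[25,0,-15] → .  [on edge]
    (5,3)@(11, 7): e=[15,0,-5] → .  [on edge]
    (4,6)@(9, 13): e=[5,0,5] → X  [on edge]
    (5,6)@(11, 13): e=[3,12,-5] → .
    (4,7)@(9, 15): e=[1,4,5] → X
    (5,7)@(11, 15): e=[-1,16,-5] → .
    (4,8)@(9, 17): e=[-3,8,5] → .
    (3,9)@(7, 19): e=[-5,0,15] → .  [on edge]
  covered (2 px):
    . . . . . . . .
    . . . . . . . .
    . . . . . . . .
    . . . . . . . .
    . . . . . . . .
    . . . . . . . .
    . . . . X . . .
    . . . . X . . .
    . . . . . . . .
    . . . . . . . .
    . . . . . . . .
T3:
  2·area = 52  (B↔C swapped to make it positive)
  edge (8, 12)→(6, 6): d=(-2,-6) inclusive
  edge (6, 6)→(14, 4): d=(8,-2) inclusive
  edge (14, 4)→(8, 12): d=(-6,8) inclusive
    (2,1)@(5, 3): e=[0,-26,78] → .  [on edge]
    (5,2)@(11, 5): e=[32,2,18] → X
    (6,2)@(13, 5): e=[44,6,2] → X
    (7,2)@(15, 5): e=[56,10,-14] → .
    (3,3)@(7, 7): e=[4,10,38] → X
    (4,3)@(9, 7): e=[16,14,22] → X
    (6,3)@(13, 7): e=[40,22,-10] → .
    (3,4)@(7, 9): e=[0,26,26] → X  [on edge]
    (5,4)@(11, 9): e=[24,34,-6] → .
    (3,5)@(7, 11): e=[-4,42,14] → .
    (4,5)@(9, 11): e=[8,46,-2] → .
    (4,7)@(9, 15): e=[0,78,-26] → .  [on edge]
    (5,10)@(11, 21): e=[0,130,-78] → .  [on edge]
  covered (7 px):
    . . . . . . . .
    . . . . . . . .
    . . . . . X X .
    . . . X X X . .
    . . . X X . . .
    . . . . . . . .
    . . . . . . . .
    . . . . . . . .
    . . . . . . . .
    . . . . . . . .
    . . . . . . . .
T4:
  2·area = 10  (B↔C swapped to make it positive)
  edge (16, 1)→(12, 14): d=(-4,13) inclusive
  edge (12, 14)→(14, 5): d=(2,-9) inclusive
  edge (14, 5)→(16, 1): d=(2,-4) inclusive
    (7,1)@(15, 3): e=[5,5,0] → X  [on edge]
    (7,2)@(15, 5): e=[-3,9,4] → .
    (6,3)@(13, 7): e=[15,-5,0] → .  [on edge]
    (5,5)@(11, 11): e=[25,-15,0] → .  [on edge]
    (4,7)@(9, 15): e=[35,-25,0] → .  [on edge]
    (3,9)@(7, 19): e=[45,-35,0] → .  [on edge]
  covered (1 px):
    . . . . . . . .
    . . . . . . . X
    . . . . . . . .
    . . . . . . . .
    . . . . . . . .
    . . . . . . . .
    . . . . . . . .
    . . . . . . . .
    . . . . . . . .
    . . . . . . . .
    . . . . . . . .

Result: [[5,2],[6,2],[3,3],[4,3],[5,3],[3,4],[4,4]]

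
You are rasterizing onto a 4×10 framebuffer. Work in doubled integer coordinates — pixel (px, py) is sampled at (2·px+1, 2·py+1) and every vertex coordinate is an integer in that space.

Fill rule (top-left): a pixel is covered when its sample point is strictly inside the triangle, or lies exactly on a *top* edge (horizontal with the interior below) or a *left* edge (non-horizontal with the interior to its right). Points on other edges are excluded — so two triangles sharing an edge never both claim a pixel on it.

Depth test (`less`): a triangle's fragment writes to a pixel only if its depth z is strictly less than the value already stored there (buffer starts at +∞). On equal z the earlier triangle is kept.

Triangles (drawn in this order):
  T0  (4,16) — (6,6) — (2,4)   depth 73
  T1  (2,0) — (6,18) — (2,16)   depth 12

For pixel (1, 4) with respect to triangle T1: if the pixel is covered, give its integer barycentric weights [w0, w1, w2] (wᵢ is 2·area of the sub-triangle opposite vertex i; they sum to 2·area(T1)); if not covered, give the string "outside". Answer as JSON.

T0:
  2·area = 44  (B↔C swapped to make it positive)
  edge (4, 16)→(2, 4): d=(-2,-12) top-left  bias=+0
  edge (2, 4)→(6, 6): d=(4,2) right/bottom  bias=-1
  edge (6, 6)→(4, 16): d=(-2,10) right/bottom  bias=-1
    (3,0)@(7, 1): e=[66,-22,0] → ·  [on edge]
    (1,2)@(3, 5): e=[10,2,32] → █
    (2,2)@(5, 5): e=[34,-2,12] → ·
    (1,3)@(3, 7): e=[6,10,28] → █
    (2,3)@(5, 7): e=[30,6,8] → █
    (3,3)@(7, 7): e=[54,2,-12] → ·
    (1,4)@(3, 9): e=[2,18,24] → █
    (3,4)@(7, 9): e=[50,10,-16] → ·
    (1,5)@(3, 11): e=[-2,26,20] → ·
    (2,5)@(5, 11): e=[22,22,0] → ·  [on edge]
  covered (5 px):
    · · · ·
    · · · ·
    · █ · ·
    · █ █ ·
    · █ █ ·
    · · · ·
    · · · ·
    · · · ·
    · · · ·
    · · · ·
T1:
  2·area = 64
  edge (2, 0)→(6, 18): d=(4,18) right/bottom  bias=-1
  edge (6, 18)→(2, 16): d=(-4,-2) top-left  bias=+0
  edge (2, 16)→(2, 0): d=(0,-16) top-left  bias=+0
    (1,2)@(3, 5): e=[2,46,16] → █
    (2,2)@(5, 5): e=[-34,50,48] → ·
    (1,3)@(3, 7): e=[10,38,16] → █
    (2,3)@(5, 7): e=[-26,42,48] → ·
    (1,4)@(3, 9): e=[18,30,16] → █
    (2,4)@(5, 9): e=[-18,34,48] → ·
    (1,5)@(3, 11): e=[26,22,16] → █
    (2,5)@(5, 11): e=[-10,26,48] → ·
    (1,6)@(3, 13): e=[34,14,16] → █
    (2,6)@(5, 13): e=[-2,18,48] → ·
    (1,7)@(3, 15): e=[42,6,16] → █
    (2,7)@(5, 15): e=[6,10,48] → █
  covered (8 px):
    · · · ·
    · · · ·
    · █ · ·
    · █ · ·
    · █ · ·
    · █ · ·
    · █ · ·
    · █ █ ·
    · · █ ·
    · · · ·

Answer: [30,16,18]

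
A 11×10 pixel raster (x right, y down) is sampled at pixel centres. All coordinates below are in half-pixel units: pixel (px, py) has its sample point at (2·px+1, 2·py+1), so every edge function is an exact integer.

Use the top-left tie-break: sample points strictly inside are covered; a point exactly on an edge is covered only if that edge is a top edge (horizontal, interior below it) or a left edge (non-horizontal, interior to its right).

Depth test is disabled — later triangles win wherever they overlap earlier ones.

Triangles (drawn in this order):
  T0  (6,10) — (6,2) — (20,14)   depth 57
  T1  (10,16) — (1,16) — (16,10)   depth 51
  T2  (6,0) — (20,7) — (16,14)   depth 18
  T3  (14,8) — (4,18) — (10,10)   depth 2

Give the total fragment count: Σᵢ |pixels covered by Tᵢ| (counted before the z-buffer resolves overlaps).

T0:
  2·area = 112
  edge (6, 10)→(6, 2): d=(0,-8) top-left  bias=+0
  edge (6, 2)→(20, 14): d=(14,12) right/bottom  bias=-1
  edge (20, 14)→(6, 10): d=(-14,-4) top-left  bias=+0
    (3,1)@(7, 3): e=[8,2,102] → #
    (4,1)@(9, 3): e=[24,-22,110] → ·
    (3,2)@(7, 5): e=[8,30,74] → #
    (4,2)@(9, 5): e=[24,6,82] → #
    (5,2)@(11, 5): e=[40,-18,90] → ·
    (3,3)@(7, 7): e=[8,58,46] → #
    (5,3)@(11, 7): e=[40,10,62] → #
    (6,3)@(13, 7): e=[56,-14,70] → ·
    (3,4)@(7, 9): e=[8,86,18] → #
    (6,4)@(13, 9): e=[56,14,42] → #
    (7,4)@(15, 9): e=[72,-10,50] → ·
    (3,5)@(7, 11): e=[8,114,-10] → ·
  covered (14 px):
    · · · · · · · · · · ·
    · · · # · · · · · · ·
    · · · # # · · · · · ·
    · · · # # # · · · · ·
    · · · # # # # · · · ·
    · · · · · # # # · · ·
    · · · · · · · · # · ·
    · · · · · · · · · · ·
    · · · · · · · · · · ·
    · · · · · · · · · · ·
T1:
  2·area = 54
  edge (10, 16)→(1, 16): d=(-9,0) right/bottom  bias=-1
  edge (1, 16)→(16, 10): d=(15,-6) top-left  bias=+0
  edge (16, 10)→(10, 16): d=(-6,6) right/bottom  bias=-1
    (10,2)@(21, 5): e=[99,-45,0] → ·  [on edge]
    (9,3)@(19, 7): e=[81,-27,0] → ·  [on edge]
    (8,4)@(17, 9): e=[63,-9,0] → ·  [on edge]
    (7,5)@(15, 11): e=[45,9,0] → ·  [on edge]
    (4,6)@(9, 13): e=[27,3,24] → #
    (5,6)@(11, 13): e=[27,15,12] → #
    (6,6)@(13, 13): e=[27,27,0] → ·  [on edge]
    (2,7)@(5, 15): e=[9,9,36] → #
    (3,7)@(7, 15): e=[9,21,24] → #
    (5,7)@(11, 15): e=[9,45,0] → ·  [on edge]
    (2,8)@(5, 17): e=[-9,39,24] → ·
    (3,8)@(7, 17): e=[-9,51,12] → ·
    (4,8)@(9, 17): e=[-9,63,0] → ·  [on edge]
    (3,9)@(7, 19): e=[-27,81,0] → ·  [on edge]
  covered (5 px):
    · · · · · · · · · · ·
    · · · · · · · · · · ·
    · · · · · · · · · · ·
    · · · · · · · · · · ·
    · · · · · · · · · · ·
    · · · · · · · · · · ·
    · · · · # # · · · · ·
    · · # # # · · · · · ·
    · · · · · · · · · · ·
    · · · · · · · · · · ·
T2:
  2·area = 126
  edge (6, 0)→(20, 7): d=(14,7) right/bottom  bias=-1
  edge (20, 7)→(16, 14): d=(-4,7) right/bottom  bias=-1
  edge (16, 14)→(6, 0): d=(-10,-14) top-left  bias=+0
    (3,0)@(7, 1): e=[7,115,4] → #
    (4,0)@(9, 1): e=[-7,101,32] → ·
    (3,1)@(7, 3): e=[35,107,-16] → ·
    (4,1)@(9, 3): e=[21,93,12] → #
    (5,1)@(11, 3): e=[7,79,40] → #
    (6,1)@(13, 3): e=[-7,65,68] → ·
    (4,2)@(9, 5): e=[49,85,-8] → ·
    (5,2)@(11, 5): e=[35,71,20] → #
    (6,2)@(13, 5): e=[21,57,48] → #
    (7,2)@(15, 5): e=[7,43,76] → #
    (8,2)@(17, 5): e=[-7,29,104] → ·
    (5,3)@(11, 7): e=[63,63,0] → #  [on edge]
  covered (16 px):
    · · · # · · · · · · ·
    · · · · # # · · · · ·
    · · · · · # # # · · ·
    · · · · · # # # # # ·
    · · · · · · # # # · ·
    · · · · · · · # # · ·
    · · · · · · · · · · ·
    · · · · · · · · · · ·
    · · · · · · · · · · ·
    · · · · · · · · · · ·
T3:
  2·area = 20
  edge (14, 8)→(4, 18): d=(-10,10) right/bottom  bias=-1
  edge (4, 18)→(10, 10): d=(6,-8) top-left  bias=+0
  edge (10, 10)→(14, 8): d=(4,-2) top-left  bias=+0
    (10,0)@(21, 1): e=[0,34,-14] → ·  [on edge]
    (9,1)@(19, 3): e=[0,30,-10] → ·  [on edge]
    (8,2)@(17, 5): e=[0,26,-6] → ·  [on edge]
    (7,3)@(15, 7): e=[0,22,-2] → ·  [on edge]
    (6,4)@(13, 9): e=[0,18,2] → ·  [on edge]
    (5,5)@(11, 11): e=[0,14,6] → ·  [on edge]
    (4,6)@(9, 13): e=[0,10,10] → ·  [on edge]
    (3,7)@(7, 15): e=[0,6,14] → ·  [on edge]
    (2,8)@(5, 17): e=[0,2,18] → ·  [on edge]
    (1,9)@(3, 19): e=[0,-2,22] → ·  [on edge]
  covered (0 px):
    · · · · · · · · · · ·
    · · · · · · · · · · ·
    · · · · · · · · · · ·
    · · · · · · · · · · ·
    · · · · · · · · · · ·
    · · · · · · · · · · ·
    · · · · · · · · · · ·
    · · · · · · · · · · ·
    · · · · · · · · · · ·
    · · · · · · · · · · ·

Answer: 35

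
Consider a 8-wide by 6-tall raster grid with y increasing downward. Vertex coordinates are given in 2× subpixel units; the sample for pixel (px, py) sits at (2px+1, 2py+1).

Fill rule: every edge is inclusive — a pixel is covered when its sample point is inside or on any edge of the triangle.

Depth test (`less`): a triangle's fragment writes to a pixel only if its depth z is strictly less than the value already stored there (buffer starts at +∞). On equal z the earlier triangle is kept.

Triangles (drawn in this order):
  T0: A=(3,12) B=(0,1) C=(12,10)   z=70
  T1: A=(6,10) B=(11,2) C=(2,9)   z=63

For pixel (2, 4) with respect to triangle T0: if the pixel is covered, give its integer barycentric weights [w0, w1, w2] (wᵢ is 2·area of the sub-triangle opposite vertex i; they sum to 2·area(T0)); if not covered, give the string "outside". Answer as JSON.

T0:
  2·area = 105
  edge (3, 12)→(0, 1): d=(-3,-11) inclusive
  edge (0, 1)→(12, 10): d=(12,9) inclusive
  edge (12, 10)→(3, 12): d=(-9,2) inclusive
    (0,1)@(1, 3): e=[5,15,85] → X
    (1,1)@(3, 3): e=[27,-3,81] → .
    (0,2)@(1, 5): e=[-1,39,67] → .
    (1,2)@(3, 5): e=[21,21,63] → X
    (2,2)@(5, 5): e=[43,3,59] → X
    (3,2)@(7, 5): e=[65,-15,55] → .
    (1,3)@(3, 7): e=[15,45,45] → X
    (3,3)@(7, 7): e=[59,9,37] → X
    (4,3)@(9, 7): e=[81,-9,33] → .
    (1,4)@(3, 9): e=[9,69,27] → X
    (4,4)@(9, 9): e=[75,15,15] → X
    (5,4)@(11, 9): e=[97,-3,11] → .
  covered (13 px):
    . . . . . . . .
    X . . . . . . .
    . X X . . . . .
    . X X X . . . .
    . X X X X . . .
    . X X X . . . .
T1:
  2·area = 37  (B↔C swapped to make it positive)
  edge (6, 10)→(2, 9): d=(-4,-1) inclusive
  edge (2, 9)→(11, 2): d=(9,-7) inclusive
  edge (11, 2)→(6, 10): d=(-5,8) inclusive
    (4,2)@(9, 5): e=[23,13,1] → X
    (5,2)@(11, 5): e=[25,27,-15] → .
    (2,3)@(5, 7): e=[11,3,23] → X
    (3,3)@(7, 7): e=[13,17,7] → X
    (4,3)@(9, 7): e=[15,31,-9] → .
    (1,4)@(3, 9): e=[1,7,29] → X
    (3,4)@(7, 9): e=[5,35,-3] → .
    (1,5)@(3, 11): e=[-7,25,19] → .
    (2,5)@(5, 11): e=[-5,39,3] → .
  covered (5 px):
    . . . . . . . .
    . . . . . . . .
    . . . . X . . .
    . . X X . . . .
    . X X . . . . .
    . . . . . . . .

Final: [51,23,31]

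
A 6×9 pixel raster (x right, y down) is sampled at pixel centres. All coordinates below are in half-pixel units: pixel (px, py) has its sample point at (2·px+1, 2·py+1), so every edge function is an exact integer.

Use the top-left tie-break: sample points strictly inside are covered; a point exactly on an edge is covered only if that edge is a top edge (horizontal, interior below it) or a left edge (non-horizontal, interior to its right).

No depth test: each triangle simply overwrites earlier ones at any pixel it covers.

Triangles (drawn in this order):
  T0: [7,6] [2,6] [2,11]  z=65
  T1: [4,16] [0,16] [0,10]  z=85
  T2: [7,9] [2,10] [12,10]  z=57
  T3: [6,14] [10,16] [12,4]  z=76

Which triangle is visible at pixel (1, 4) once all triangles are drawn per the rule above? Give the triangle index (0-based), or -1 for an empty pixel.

T0:
  2·area = 25  (B↔C swapped to make it positive)
  edge (7, 6)→(2, 11): d=(-5,5) right/bottom  bias=-1
  edge (2, 11)→(2, 6): d=(0,-5) top-left  bias=+0
  edge (2, 6)→(7, 6): d=(5,0) top-left  bias=+0
    (1,3)@(3, 7): e=[15,5,5] → #
    (2,3)@(5, 7): e=[5,15,5] → #
    (3,3)@(7, 7): e=[-5,25,5] → ·
    (1,4)@(3, 9): e=[5,5,15] → #
    (2,4)@(5, 9): e=[-5,15,15] → ·
    (1,5)@(3, 11): e=[-5,5,25] → ·
  covered (3 px):
    · · · · · ·
    · · · · · ·
    · · · · · ·
    · # # · · ·
    · # · · · ·
    · · · · · ·
    · · · · · ·
    · · · · · ·
    · · · · · ·
T1:
  2·area = 24
  edge (4, 16)→(0, 16): d=(-4,0) right/bottom  bias=-1
  edge (0, 16)→(0, 10): d=(0,-6) top-left  bias=+0
  edge (0, 10)→(4, 16): d=(4,6) right/bottom  bias=-1
    (0,6)@(1, 13): e=[12,6,6] → #
    (1,6)@(3, 13): e=[12,18,-6] → ·
    (0,7)@(1, 15): e=[4,6,14] → #
    (1,7)@(3, 15): e=[4,18,2] → #
    (2,7)@(5, 15): e=[4,30,-10] → ·
    (0,8)@(1, 17): e=[-4,6,22] → ·
    (1,8)@(3, 17): e=[-4,18,10] → ·
  covered (3 px):
    · · · · · ·
    · · · · · ·
    · · · · · ·
    · · · · · ·
    · · · · · ·
    · · · · · ·
    # · · · · ·
    # # · · · ·
    · · · · · ·
T2:
  2·area = 10  (B↔C swapped to make it positive)
  edge (7, 9)→(12, 10): d=(5,1) right/bottom  bias=-1
  edge (12, 10)→(2, 10): d=(-10,0) right/bottom  bias=-1
  edge (2, 10)→(7, 9): d=(5,-1) top-left  bias=+0
    (3,4)@(7, 9): e=[0,10,0] → ·  [on edge]
  covered (0 px):
    · · · · · ·
    · · · · · ·
    · · · · · ·
    · · · · · ·
    · · · · · ·
    · · · · · ·
    · · · · · ·
    · · · · · ·
    · · · · · ·
T3:
  2·area = 52  (B↔C swapped to make it positive)
  edge (6, 14)→(12, 4): d=(6,-10) top-left  bias=+0
  edge (12, 4)→(10, 16): d=(-2,12) right/bottom  bias=-1
  edge (10, 16)→(6, 14): d=(-4,-2) top-left  bias=+0
    (5,3)@(11, 7): e=[8,6,38] → #
    (4,4)@(9, 9): e=[0,26,26] → #  [on edge]
    (4,5)@(9, 11): e=[12,22,18] → #
    (5,5)@(11, 11): e=[32,-2,22] → ·
    (3,6)@(7, 13): e=[4,42,6] → #
    (5,6)@(11, 13): e=[44,-6,14] → ·
    (3,7)@(7, 15): e=[16,38,-2] → ·
    (4,7)@(9, 15): e=[36,14,2] → #
    (5,7)@(11, 15): e=[56,-10,6] → ·
    (4,8)@(9, 17): e=[48,10,-6] → ·
  covered (7 px):
    · · · · · ·
    · · · · · ·
    · · · · · ·
    · · · · · #
    · · · · # #
    · · · · # ·
    · · · # # ·
    · · · · # ·
    · · · · · ·

Z-buffer (winner per pixel, '.' = empty):
  . . . . . .
  . . . . . .
  . . . . . .
  . 0 0 . . 3
  . 0 . . 3 3
  . . . . 3 .
  1 . . 3 3 .
  1 1 . . 3 .
  . . . . . .

Answer: 0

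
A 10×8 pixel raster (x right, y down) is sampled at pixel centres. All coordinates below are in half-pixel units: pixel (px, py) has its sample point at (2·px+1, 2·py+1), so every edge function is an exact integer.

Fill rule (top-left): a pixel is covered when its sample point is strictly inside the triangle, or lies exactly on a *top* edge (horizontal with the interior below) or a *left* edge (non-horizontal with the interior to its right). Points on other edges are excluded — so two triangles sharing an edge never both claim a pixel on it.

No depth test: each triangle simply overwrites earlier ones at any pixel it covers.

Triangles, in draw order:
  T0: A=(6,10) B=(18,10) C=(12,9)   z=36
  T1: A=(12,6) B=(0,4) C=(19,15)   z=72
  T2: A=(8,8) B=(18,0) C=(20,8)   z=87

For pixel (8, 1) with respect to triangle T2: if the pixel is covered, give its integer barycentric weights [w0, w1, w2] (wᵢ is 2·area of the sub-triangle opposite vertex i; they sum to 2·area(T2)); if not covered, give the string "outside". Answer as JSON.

T0:
  2·area = 12  (B↔C swapped to make it positive)
  edge (6, 10)→(12, 9): d=(6,-1) top-left  bias=+0
  edge (12, 9)→(18, 10): d=(6,1) right/bottom  bias=-1
  edge (18, 10)→(6, 10): d=(-12,0) right/bottom  bias=-1
  covered (0 px):
    · · · · · · · · · ·
    · · · · · · · · · ·
    · · · · · · · · · ·
    · · · · · · · · · ·
    · · · · · · · · · ·
    · · · · · · · · · ·
    · · · · · · · · · ·
    · · · · · · · · · ·
T1:
  2·area = 94  (B↔C swapped to make it positive)
  edge (12, 6)→(19, 15): d=(7,9) right/bottom  bias=-1
  edge (19, 15)→(0, 4): d=(-19,-11) top-left  bias=+0
  edge (0, 4)→(12, 6): d=(12,2) right/bottom  bias=-1
    (1,2)@(3, 5): e=[74,14,6] → #
    (2,2)@(5, 5): e=[56,36,2] → #
    (3,2)@(7, 5): e=[38,58,-2] → ·
    (1,3)@(3, 7): e=[88,-24,30] → ·
    (2,3)@(5, 7): e=[70,-2,26] → ·
    (3,3)@(7, 7): e=[52,20,22] → #
    (4,3)@(9, 7): e=[34,42,18] → #
    (5,3)@(11, 7): e=[16,64,14] → #
    (6,3)@(13, 7): e=[-2,86,10] → ·
    (3,4)@(7, 9): e=[66,-18,46] → ·
    (4,4)@(9, 9): e=[48,4,42] → #
    (6,4)@(13, 9): e=[12,48,34] → #
    (9,7)@(19, 15): e=[0,0,94] → ·  [on edge]
  covered (11 px):
    · · · · · · · · · ·
    · · · · · · · · · ·
    · # # · · · · · · ·
    · · · # # # · · · ·
    · · · · # # # · · ·
    · · · · · · # # · ·
    · · · · · · · · # ·
    · · · · · · · · · ·
T2:
  2·area = 96
  edge (8, 8)→(18, 0): d=(10,-8) top-left  bias=+0
  edge (18, 0)→(20, 8): d=(2,8) right/bottom  bias=-1
  edge (20, 8)→(8, 8): d=(-12,0) right/bottom  bias=-1
    (8,0)@(17, 1): e=[2,10,84] → #
    (9,0)@(19, 1): e=[18,-6,84] → ·
    (7,1)@(15, 3): e=[6,30,60] → #
    (9,1)@(19, 3): e=[38,-2,60] → ·
    (6,2)@(13, 5): e=[10,50,36] → #
    (9,2)@(19, 5): e=[58,2,36] → #
    (5,3)@(11, 7): e=[14,70,12] → #
    (5,4)@(11, 9): e=[34,74,-12] → ·
    (6,4)@(13, 9): e=[50,58,-12] → ·
    (7,4)@(15, 9): e=[66,42,-12] → ·
    (8,4)@(17, 9): e=[82,26,-12] → ·
    (9,4)@(19, 9): e=[98,10,-12] → ·
  covered (12 px):
    · · · · · · · · # ·
    · · · · · · · # # ·
    · · · · · · # # # #
    · · · · · # # # # #
    · · · · · · · · · ·
    · · · · · · · · · ·
    · · · · · · · · · ·
    · · · · · · · · · ·

Final: [14,60,22]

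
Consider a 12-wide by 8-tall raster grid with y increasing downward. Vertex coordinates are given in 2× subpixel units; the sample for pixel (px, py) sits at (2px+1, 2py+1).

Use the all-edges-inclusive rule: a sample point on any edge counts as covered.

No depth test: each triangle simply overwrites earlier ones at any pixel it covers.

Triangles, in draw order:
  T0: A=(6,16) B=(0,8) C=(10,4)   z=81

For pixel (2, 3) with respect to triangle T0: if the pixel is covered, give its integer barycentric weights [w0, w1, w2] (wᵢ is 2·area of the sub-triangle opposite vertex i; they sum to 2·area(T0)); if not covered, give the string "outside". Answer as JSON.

T0:
  2·area = 104
  edge (6, 16)→(0, 8): d=(-6,-8) inclusive
  edge (0, 8)→(10, 4): d=(10,-4) inclusive
  edge (10, 4)→(6, 16): d=(-4,12) inclusive
    (5,0)@(11, 1): e=[130,-26,0] → ·  [on edge]
    (4,2)@(9, 5): e=[90,6,8] → █
    (5,2)@(11, 5): e=[106,14,-16] → ·
    (1,3)@(3, 7): e=[30,2,72] → █
    (2,3)@(5, 7): e=[46,10,48] → █
    (3,3)@(7, 7): e=[62,18,24] → █
    (4,3)@(9, 7): e=[78,26,0] → █  [on edge]
    (5,3)@(11, 7): e=[94,34,-24] → ·
    (0,4)@(1, 9): e=[2,14,88] → █
    (4,4)@(9, 9): e=[66,46,-8] → ·
    (0,5)@(1, 11): e=[-10,34,80] → ·
    (1,5)@(3, 11): e=[6,42,56] → █
    (3,6)@(7, 13): e=[26,78,0] → █  [on edge]
  covered (14 px):
    · · · · · · · · · · · ·
    · · · · · · · · · · · ·
    · · · · █ · · · · · · ·
    · █ █ █ █ · · · · · · ·
    █ █ █ █ · · · · · · · ·
    · █ █ █ · · · · · · · ·
    · · █ █ · · · · · · · ·
    · · · · · · · · · · · ·

Answer: [10,48,46]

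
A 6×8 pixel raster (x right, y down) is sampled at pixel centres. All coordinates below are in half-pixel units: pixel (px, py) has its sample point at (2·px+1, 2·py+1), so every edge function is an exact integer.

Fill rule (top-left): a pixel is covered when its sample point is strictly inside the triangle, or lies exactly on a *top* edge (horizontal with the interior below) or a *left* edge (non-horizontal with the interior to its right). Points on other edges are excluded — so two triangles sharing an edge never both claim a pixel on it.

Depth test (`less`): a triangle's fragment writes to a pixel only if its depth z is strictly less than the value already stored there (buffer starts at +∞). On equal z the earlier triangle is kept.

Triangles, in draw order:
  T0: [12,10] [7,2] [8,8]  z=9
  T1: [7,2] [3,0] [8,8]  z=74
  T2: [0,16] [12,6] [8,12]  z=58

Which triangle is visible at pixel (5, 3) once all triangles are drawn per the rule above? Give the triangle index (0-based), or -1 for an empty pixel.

T0:
  2·area = 22  (B↔C swapped to make it positive)
  edge (12, 10)→(8, 8): d=(-4,-2) top-left  bias=+0
  edge (8, 8)→(7, 2): d=(-1,-6) top-left  bias=+0
  edge (7, 2)→(12, 10): d=(5,8) right/bottom  bias=-1
    (4,3)@(9, 7): e=[6,7,9] → #
    (5,3)@(11, 7): e=[10,19,-7] → ·
    (4,4)@(9, 9): e=[-2,5,19] → ·
    (5,4)@(11, 9): e=[2,17,3] → #
    (5,5)@(11, 11): e=[-6,15,13] → ·
  covered (2 px):
    · · · · · ·
    · · · · · ·
    · · · · · ·
    · · · · # ·
    · · · · · #
    · · · · · ·
    · · · · · ·
    · · · · · ·
T1:
  2·area = 22  (B↔C swapped to make it positive)
  edge (7, 2)→(8, 8): d=(1,6) right/bottom  bias=-1
  edge (8, 8)→(3, 0): d=(-5,-8) top-left  bias=+0
  edge (3, 0)→(7, 2): d=(4,2) right/bottom  bias=-1
    (2,0)@(5, 1): e=[11,11,0] → ·  [on edge]
    (2,1)@(5, 3): e=[13,1,8] → #
    (3,1)@(7, 3): e=[1,17,4] → #
    (4,1)@(9, 3): e=[-11,33,0] → ·  [on edge]
    (2,2)@(5, 5): e=[15,-9,16] → ·
    (3,2)@(7, 5): e=[3,7,12] → #
    (4,2)@(9, 5): e=[-9,23,8] → ·
    (3,3)@(7, 7): e=[5,-3,20] → ·
  covered (3 px):
    · · · · · ·
    · · # # · ·
    · · · # · ·
    · · · · · ·
    · · · · · ·
    · · · · · ·
    · · · · · ·
    · · · · · ·
T2:
  2·area = 32
  edge (0, 16)→(12, 6): d=(12,-10) top-left  bias=+0
  edge (12, 6)→(8, 12): d=(-4,6) right/bottom  bias=-1
  edge (8, 12)→(0, 16): d=(-8,4) right/bottom  bias=-1
    (5,3)@(11, 7): e=[2,2,28] → #
    (4,4)@(9, 9): e=[6,6,20] → #
    (5,4)@(11, 9): e=[26,-6,12] → ·
    (3,5)@(7, 11): e=[10,10,12] → #
    (4,5)@(9, 11): e=[30,-2,4] → ·
    (2,6)@(5, 13): e=[14,14,4] → #
    (3,6)@(7, 13): e=[34,2,-4] → ·
    (2,7)@(5, 15): e=[38,6,-12] → ·
  covered (4 px):
    · · · · · ·
    · · · · · ·
    · · · · · ·
    · · · · · #
    · · · · # ·
    · · · # · ·
    · · # · · ·
    · · · · · ·

Z-buffer (winner per pixel, '.' = empty):
  . . . . . .
  . . 1 1 . .
  . . . 1 . .
  . . . . 0 2
  . . . . 2 0
  . . . 2 . .
  . . 2 . . .
  . . . . . .

Result: 2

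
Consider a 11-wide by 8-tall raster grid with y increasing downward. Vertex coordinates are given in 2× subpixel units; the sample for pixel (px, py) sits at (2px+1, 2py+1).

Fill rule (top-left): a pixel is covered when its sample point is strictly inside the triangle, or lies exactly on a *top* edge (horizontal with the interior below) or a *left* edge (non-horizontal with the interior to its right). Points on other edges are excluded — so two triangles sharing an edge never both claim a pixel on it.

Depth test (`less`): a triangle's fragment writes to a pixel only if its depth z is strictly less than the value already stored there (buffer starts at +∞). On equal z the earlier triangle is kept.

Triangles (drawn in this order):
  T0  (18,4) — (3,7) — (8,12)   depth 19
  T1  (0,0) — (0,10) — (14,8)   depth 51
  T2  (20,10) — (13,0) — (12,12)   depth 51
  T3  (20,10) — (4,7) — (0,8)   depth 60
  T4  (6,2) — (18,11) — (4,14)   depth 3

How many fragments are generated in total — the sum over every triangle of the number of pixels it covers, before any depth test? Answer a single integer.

T0:
  2·area = 90  (B↔C swapped to make it positive)
  edge (18, 4)→(8, 12): d=(-10,8) right/bottom  bias=-1
  edge (8, 12)→(3, 7): d=(-5,-5) top-left  bias=+0
  edge (3, 7)→(18, 4): d=(15,-3) top-left  bias=+0
    (0,2)@(1, 5): e=[126,0,-36] → ·  [on edge]
    (6,2)@(13, 5): e=[30,60,0] → █  [on edge]
    (7,2)@(15, 5): e=[14,70,6] → █
    (8,2)@(17, 5): e=[-2,80,12] → ·
    (1,3)@(3, 7): e=[90,0,0] → █  [on edge]
    (2,3)@(5, 7): e=[74,10,6] → █
    (3,3)@(7, 7): e=[58,20,12] → █
    (4,3)@(9, 7): e=[42,30,18] → █
    (5,3)@(11, 7): e=[26,40,24] → █
    (7,3)@(15, 7): e=[-6,60,36] → ·
    (1,4)@(3, 9): e=[70,-10,30] → ·
    (2,4)@(5, 9): e=[54,0,36] → █  [on edge]
    (3,5)@(7, 11): e=[18,0,72] → █  [on edge]
    (4,6)@(9, 13): e=[-18,0,108] → ·  [on edge]
    (5,7)@(11, 15): e=[-54,0,144] → ·  [on edge]
  covered (14 px):
    · · · · · · · · · · ·
    · · · · · · · · · · ·
    · · · · · · █ █ · · ·
    · █ █ █ █ █ █ · · · ·
    · · █ █ █ █ · · · · ·
    · · · █ █ · · · · · ·
    · · · · · · · · · · ·
    · · · · · · · · · · ·
T1:
  2·area = 140  (B↔C swapped to make it positive)
  edge (0, 0)→(14, 8): d=(14,8) right/bottom  bias=-1
  edge (14, 8)→(0, 10): d=(-14,2) right/bottom  bias=-1
  edge (0, 10)→(0, 0): d=(0,-10) top-left  bias=+0
    (0,0)@(1, 1): e=[6,124,10] → █
    (1,0)@(3, 1): e=[-10,120,30] → ·
    (0,1)@(1, 3): e=[34,96,10] → █
    (1,1)@(3, 3): e=[18,92,30] → █
    (2,1)@(5, 3): e=[2,88,50] → █
    (3,1)@(7, 3): e=[-14,84,70] → ·
    (0,2)@(1, 5): e=[62,68,10] → █
    (3,2)@(7, 5): e=[14,56,70] → █
    (4,2)@(9, 5): e=[-2,52,90] → ·
    (0,3)@(1, 7): e=[90,40,10] → █
    (4,3)@(9, 7): e=[26,24,90] → █
    (5,3)@(11, 7): e=[10,20,110] → █
    (10,3)@(21, 7): e=[-70,0,210] → ·  [on edge]
    (3,4)@(7, 9): e=[70,0,70] → ·  [on edge]
  covered (17 px):
    █ · · · · · · · · · ·
    █ █ █ · · · · · · · ·
    █ █ █ █ · · · · · · ·
    █ █ █ █ █ █ · · · · ·
    █ █ █ · · · · · · · ·
    · · · · · · · · · · ·
    · · · · · · · · · · ·
    · · · · · · · · · · ·
T2:
  2·area = 94  (B↔C swapped to make it positive)
  edge (20, 10)→(12, 12): d=(-8,2) right/bottom  bias=-1
  edge (12, 12)→(13, 0): d=(1,-12) top-left  bias=+0
  edge (13, 0)→(20, 10): d=(7,10) right/bottom  bias=-1
    (6,0)@(13, 1): e=[86,1,7] → █
    (7,0)@(15, 1): e=[82,25,-13] → ·
    (6,1)@(13, 3): e=[70,3,21] → █
    (7,1)@(15, 3): e=[66,27,1] → █
    (8,1)@(17, 3): e=[62,51,-19] → ·
    (6,2)@(13, 5): e=[54,5,35] → █
    (8,2)@(17, 5): e=[46,53,-5] → ·
    (6,3)@(13, 7): e=[38,7,49] → █
    (8,3)@(17, 7): e=[30,55,9] → █
    (9,3)@(19, 7): e=[26,79,-11] → ·
    (6,4)@(13, 9): e=[22,9,63] → █
    (9,4)@(19, 9): e=[10,81,3] → █
  covered (14 px):
    · · · · · · █ · · · ·
    · · · · · · █ █ · · ·
    · · · · · · █ █ · · ·
    · · · · · · █ █ █ · ·
    · · · · · · █ █ █ █ ·
    · · · · · · █ █ · · ·
    · · · · · · · · · · ·
    · · · · · · · · · · ·
T3:
  2·area = 28  (B↔C swapped to make it positive)
  edge (20, 10)→(0, 8): d=(-20,-2) top-left  bias=+0
  edge (0, 8)→(4, 7): d=(4,-1) top-left  bias=+0
  edge (4, 7)→(20, 10): d=(16,3) right/bottom  bias=-1
    (5,4)@(11, 9): e=[2,15,11] → █
    (6,4)@(13, 9): e=[6,17,5] → █
    (7,4)@(15, 9): e=[10,19,-1] → ·
    (5,5)@(11, 11): e=[-38,23,43] → ·
    (6,5)@(13, 11): e=[-34,25,37] → ·
  covered (2 px):
    · · · · · · · · · · ·
    · · · · · · · · · · ·
    · · · · · · · · · · ·
    · · · · · · · · · · ·
    · · · · · █ █ · · · ·
    · · · · · · · · · · ·
    · · · · · · · · · · ·
    · · · · · · · · · · ·
T4:
  2·area = 162
  edge (6, 2)→(18, 11): d=(12,9) right/bottom  bias=-1
  edge (18, 11)→(4, 14): d=(-14,3) right/bottom  bias=-1
  edge (4, 14)→(6, 2): d=(2,-12) top-left  bias=+0
    (3,1)@(7, 3): e=[3,145,14] → █
    (4,1)@(9, 3): e=[-15,139,38] → ·
    (3,2)@(7, 5): e=[27,117,18] → █
    (4,2)@(9, 5): e=[9,111,42] → █
    (5,2)@(11, 5): e=[-9,105,66] → ·
    (3,3)@(7, 7): e=[51,89,22] → █
    (5,3)@(11, 7): e=[15,77,70] → █
    (6,3)@(13, 7): e=[-3,71,94] → ·
    (2,4)@(5, 9): e=[93,67,2] → █
    (6,4)@(13, 9): e=[21,43,98] → █
    (7,4)@(15, 9): e=[3,37,122] → █
    (8,4)@(17, 9): e=[-15,31,146] → ·
  covered (21 px):
    · · · · · · · · · · ·
    · · · █ · · · · · · ·
    · · · █ █ · · · · · ·
    · · · █ █ █ · · · · ·
    · · █ █ █ █ █ █ · · ·
    · · █ █ █ █ █ █ █ · ·
    · · █ █ · · · · · · ·
    · · · · · · · · · · ·

Result: 68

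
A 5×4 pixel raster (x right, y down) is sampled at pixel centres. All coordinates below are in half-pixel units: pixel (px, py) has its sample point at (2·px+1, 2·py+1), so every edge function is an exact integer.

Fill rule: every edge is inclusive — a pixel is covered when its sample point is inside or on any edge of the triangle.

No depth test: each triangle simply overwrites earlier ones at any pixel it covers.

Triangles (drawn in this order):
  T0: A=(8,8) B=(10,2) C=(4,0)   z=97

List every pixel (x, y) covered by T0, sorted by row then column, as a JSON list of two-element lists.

T0:
  2·area = 40  (B↔C swapped to make it positive)
  edge (8, 8)→(4, 0): d=(-4,-8) inclusive
  edge (4, 0)→(10, 2): d=(6,2) inclusive
  edge (10, 2)→(8, 8): d=(-2,6) inclusive
    (2,0)@(5, 1): e=[4,4,32] → #
    (3,0)@(7, 1): e=[20,0,20] → #  [on edge]
    (4,0)@(9, 1): e=[36,-4,8] → ·
    (2,1)@(5, 3): e=[-4,16,28] → ·
    (3,1)@(7, 3): e=[12,12,16] → #
    (4,1)@(9, 3): e=[28,8,4] → #
    (3,2)@(7, 5): e=[4,24,12] → #
    (4,2)@(9, 5): e=[20,20,0] → #  [on edge]
    (3,3)@(7, 7): e=[-4,36,8] → ·
    (4,3)@(9, 7): e=[12,32,-4] → ·
  covered (6 px):
    · · # # ·
    · · · # #
    · · · # #
    · · · · ·

Result: [[2,0],[3,0],[3,1],[4,1],[3,2],[4,2]]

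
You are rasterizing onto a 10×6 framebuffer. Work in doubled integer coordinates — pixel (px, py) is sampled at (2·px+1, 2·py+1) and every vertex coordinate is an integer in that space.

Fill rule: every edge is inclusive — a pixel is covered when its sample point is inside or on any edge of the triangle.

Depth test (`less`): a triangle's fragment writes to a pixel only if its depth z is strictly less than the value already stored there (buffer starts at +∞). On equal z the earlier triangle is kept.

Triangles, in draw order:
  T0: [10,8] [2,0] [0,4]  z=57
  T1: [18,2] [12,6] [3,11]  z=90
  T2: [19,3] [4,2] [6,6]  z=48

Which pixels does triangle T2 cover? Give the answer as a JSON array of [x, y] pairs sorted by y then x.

T0:
  2·area = 48  (B↔C swapped to make it positive)
  edge (10, 8)→(0, 4): d=(-10,-4) inclusive
  edge (0, 4)→(2, 0): d=(2,-4) inclusive
  edge (2, 0)→(10, 8): d=(8,8) inclusive
    (1,0)@(3, 1): e=[42,6,0] → █  [on edge]
    (2,0)@(5, 1): e=[50,14,-16] → ·
    (0,1)@(1, 3): e=[14,2,32] → █
    (2,1)@(5, 3): e=[30,18,0] → █  [on edge]
    (3,1)@(7, 3): e=[38,26,-16] → ·
    (0,2)@(1, 5): e=[-6,6,48] → ·
    (1,2)@(3, 5): e=[2,14,32] → █
    (3,2)@(7, 5): e=[18,30,0] → █  [on edge]
    (4,2)@(9, 5): e=[26,38,-16] → ·
    (1,3)@(3, 7): e=[-18,18,48] → ·
    (2,3)@(5, 7): e=[-10,26,32] → ·
    (3,3)@(7, 7): e=[-2,34,16] → ·
    (4,3)@(9, 7): e=[6,42,0] → █  [on edge]
    (5,4)@(11, 9): e=[-6,54,0] → ·  [on edge]
    (6,5)@(13, 11): e=[-18,66,0] → ·  [on edge]
  covered (8 px):
    · █ · · · · · · · ·
    █ █ █ · · · · · · ·
    · █ █ █ · · · · · ·
    · · · · █ · · · · ·
    · · · · · · · · · ·
    · · · · · · · · · ·
T1:
  2·area = 6
  edge (18, 2)→(12, 6): d=(-6,4) inclusive
  edge (12, 6)→(3, 11): d=(-9,5) inclusive
  edge (3, 11)→(18, 2): d=(15,-9) inclusive
    (6,2)@(13, 5): e=[2,4,0] → █  [on edge]
    (7,2)@(15, 5): e=[-6,-6,18] → ·
    (6,3)@(13, 7): e=[-10,-14,30] → ·
    (1,5)@(3, 11): e=[6,0,0] → █  [on edge]
    (2,5)@(5, 11): e=[-2,-10,18] → ·
  covered (2 px):
    · · · · · · · · · ·
    · · · · · · · · · ·
    · · · · · · █ · · ·
    · · · · · · · · · ·
    · · · · · · · · · ·
    · █ · · · · · · · ·
T2:
  2·area = 58  (B↔C swapped to make it positive)
  edge (19, 3)→(6, 6): d=(-13,3) inclusive
  edge (6, 6)→(4, 2): d=(-2,-4) inclusive
  edge (4, 2)→(19, 3): d=(15,1) inclusive
    (2,1)@(5, 3): e=[42,2,14] → █
    (3,1)@(7, 3): e=[36,10,12] → █
    (4,1)@(9, 3): e=[30,18,10] → █
    (5,1)@(11, 3): e=[24,26,8] → █
    (6,1)@(13, 3): e=[18,34,6] → █
    (7,1)@(15, 3): e=[12,42,4] → █
    (8,1)@(17, 3): e=[6,50,2] → █
    (9,1)@(19, 3): e=[0,58,0] → █  [on edge]
    (2,2)@(5, 5): e=[16,-2,44] → ·
    (3,2)@(7, 5): e=[10,6,42] → █
    (5,2)@(11, 5): e=[-2,22,38] → ·
    (6,2)@(13, 5): e=[-8,30,36] → ·
  covered (10 px):
    · · · · · · · · · ·
    · · █ █ █ █ █ █ █ █
    · · · █ █ · · · · ·
    · · · · · · · · · ·
    · · · · · · · · · ·
    · · · · · · · · · ·

Result: [[2,1],[3,1],[4,1],[5,1],[6,1],[7,1],[8,1],[9,1],[3,2],[4,2]]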